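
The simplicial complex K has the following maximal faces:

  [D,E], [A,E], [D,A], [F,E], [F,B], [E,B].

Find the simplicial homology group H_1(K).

Fix the vertex order A < B < D < E < F and write every simplex with vertices in increasing order. Then dim K = 1 and the simplices of K are:

  0-simplices (5): A, B, D, E, F
  1-simplices (6): AD, AE, BE, BF, DE, EF

giving chain groups C_0 ≅ Z^5, C_1 ≅ Z^6.

Boundary ∂_1: C_1 → C_0 sends each edge [p,q] (with p < q) to q − p. For instance
  ∂BF = F − B.
The resulting 5×6 matrix has rank 4, and its Smith normal form has invariant factors (1,1,1,1).

Computing H_k = (kernel of ∂_k) / (image of ∂_{k+1}):

  H_1: rank ker ∂_1 − rank ∂_2 = (6 − 4) − 0 = 2, and there is no ∂_2, so H_1 = Z^2.

(K is a triangulation of a wedge of 2 circles.)

H_1 = Z^2.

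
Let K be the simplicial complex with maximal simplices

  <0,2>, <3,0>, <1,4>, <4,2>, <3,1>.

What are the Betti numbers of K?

b_0 = 1, b_1 = 1.

Fix the vertex order 0 < 1 < 2 < 3 < 4 and write every simplex with vertices in increasing order. Then dim K = 1 and the simplices of K are:

  0-simplices (5): [0], [1], [2], [3], [4]
  1-simplices (5): [0,2], [0,3], [1,3], [1,4], [2,4]

so the chain groups are C_0 ≅ Z^5, C_1 ≅ Z^5.

The boundary map ∂_1: C_1 → C_0 is given by ∂[p,q] = [q] − [p].
As a 5×5 matrix over Z this has rank 4, with invariant factors (1,1,1,1).

Computing H_k = (kernel of ∂_k) / (image of ∂_{k+1}):

  H_0: rank C_0 − rank ∂_1 = 5 − 4 = 1, and the invariant factors of ∂_1 are all 1, so H_0 ≅ Z.
  H_1: rank ker ∂_1 − rank ∂_2 = (5 − 4) − 0 = 1, and there is no ∂_2, so H_1 ≅ Z.

(K is a triangulation of the circle S^1.)

Hence the Betti numbers are b_0 = 1, b_1 = 1.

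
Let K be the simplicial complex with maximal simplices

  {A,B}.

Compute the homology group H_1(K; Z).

H_1 = 0.

Take the total order A < B on the vertex set. Then K (dimension 1) consists of the simplices:

  0-simplices (2): A, B
  1-simplices (1): AB

Hence C_0 ≅ Z^2, C_1 ≅ Z^1.

∂_1: C_1 → C_0 is given by ∂[p,q] = [q] − [p].
The resulting 2×1 matrix has rank 1, and its Smith normal form has invariant factors (1).

Reading off H_k = ker ∂_k / im ∂_{k+1}:

  H_1: rank ker ∂_1 − rank ∂_2 = (1 − 1) − 0 = 0, and there is no ∂_2, so H_1 = 0.

(K is a triangulation of the 1-simplex.)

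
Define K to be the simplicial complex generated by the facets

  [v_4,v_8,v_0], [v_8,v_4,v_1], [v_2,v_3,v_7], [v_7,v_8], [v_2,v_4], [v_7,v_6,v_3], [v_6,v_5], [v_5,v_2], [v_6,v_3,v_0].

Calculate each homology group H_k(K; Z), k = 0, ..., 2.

H_0 ≅ Z,  H_1 ≅ Z^3,  H_2 = 0.

Fix the vertex order v_0 < v_1 < v_2 < v_3 < v_4 < v_5 < v_6 < v_7 < v_8 and write every simplex with vertices in increasing order. Then dim K = 2 and the simplices of K are:

  0-simplices (9): [v_0], [v_1], [v_2], [v_3], [v_4], [v_5], [v_6], [v_7], [v_8]
  1-simplices (16): (16 of them)
  2-simplices (5): [v_0,v_3,v_6], [v_0,v_4,v_8], [v_1,v_4,v_8], [v_2,v_3,v_7], [v_3,v_6,v_7]

so the chain groups are C_0 ≅ Z^9, C_1 ≅ Z^16, C_2 ≅ Z^5.

Boundary ∂_1: C_1 → C_0 is given by ∂[p,q] = [q] − [p]. For instance
  ∂[v_0,v_4] = [v_4] − [v_0].
This gives a 9×16 integer matrix of rank 8; reducing to Smith normal form yields diagonal entries (1,1,1,1,1,1,1,1).

The boundary map ∂_2: C_2 → C_1 sends each 2-simplex [p,q,r] to [q,r] − [p,r] + [p,q]. For instance
  ∂[v_3,v_6,v_7] = [v_6,v_7] − [v_3,v_7] + [v_3,v_6],
  ∂[v_0,v_4,v_8] = [v_4,v_8] − [v_0,v_8] + [v_0,v_4].
As a 16×5 matrix over Z this has rank 5, with invariant factors (1,1,1,1,1).

Now H_k = ker ∂_k / im ∂_{k+1}, so:

  H_0: rank C_0 − rank ∂_1 = 9 − 8 = 1, and the invariant factors of ∂_1 are all 1, so H_0 = Z.
  H_1: rank ker ∂_1 − rank ∂_2 = (16 − 8) − 5 = 3, and the invariant factors of ∂_2 are all 1, so H_1 = Z^3.
  H_2: rank ker ∂_2 − rank ∂_3 = (5 − 5) − 0 = 0, and there is no ∂_3, so H_2 = 0.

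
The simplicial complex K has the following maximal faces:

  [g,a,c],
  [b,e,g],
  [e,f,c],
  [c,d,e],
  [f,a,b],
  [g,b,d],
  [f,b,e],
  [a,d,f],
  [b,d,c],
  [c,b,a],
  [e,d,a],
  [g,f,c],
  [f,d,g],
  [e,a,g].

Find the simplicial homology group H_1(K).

Fix the vertex order a < b < c < d < e < f < g and write every simplex with vertices in increasing order. Then dim K = 2 and the simplices of K are:

  0-simplices (7): a, b, c, d, e, f, g
  1-simplices (21): ab, ac, ad, ae, af, ag, bc, bd, be, bf, bg, cd, ce, cf, cg, de, df, dg, ef, eg, fg
  2-simplices (14): abc, abf, acg, ade, adf, aeg, bcd, bdg, bef, beg, cde, cef, cfg, dfg

Hence C_0 ≅ Z^7, C_1 ≅ Z^21, C_2 ≅ Z^14.

The boundary map ∂_1: C_1 → C_0 maps an edge to its endpoints' difference, ∂[p,q] = q − p. For instance
  ∂fg = g − f.
As a 7×21 matrix over Z this has rank 6, with invariant factors (1,1,1,1,1,1).

The boundary map ∂_2: C_2 → C_1 sends each 2-simplex [p,q,r] to [q,r] − [p,r] + [p,q]. For instance
  ∂cde = de − ce + cd,
  ∂bef = ef − bf + be.
This gives a 21×14 integer matrix of rank 13; reducing to Smith normal form yields diagonal entries (1,1,1,1,1,1,1,1,1,1,1,1,1).

Now H_k = ker ∂_k / im ∂_{k+1}, so:

  H_1: rank ker ∂_1 − rank ∂_2 = (21 − 6) − 13 = 2, and the invariant factors of ∂_2 are all 1, so H_1 = Z^2.

H_1 = Z^2.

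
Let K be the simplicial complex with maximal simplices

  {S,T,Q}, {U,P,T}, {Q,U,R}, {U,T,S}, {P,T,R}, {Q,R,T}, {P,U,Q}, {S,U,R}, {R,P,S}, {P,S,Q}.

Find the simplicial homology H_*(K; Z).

Fix the vertex order P < Q < R < S < T < U and write every simplex with vertices in increasing order. Then dim K = 2 and the simplices of K are:

  0-simplices (6): P, Q, R, S, T, U
  1-simplices (15): PQ, PR, PS, PT, PU, QR, QS, QT, QU, RS, RT, RU, ST, SU, TU
  2-simplices (10): PQS, PQU, PRS, PRT, PTU, QRT, QRU, QST, RSU, STU

so the chain groups are C_0 ≅ Z^6, C_1 ≅ Z^15, C_2 ≅ Z^10.

The boundary map ∂_1: C_1 → C_0 is given by ∂[p,q] = [q] − [p].
As a 6×15 matrix over Z this has rank 5, with invariant factors (1,1,1,1,1).

∂_2: C_2 → C_1 acts by ∂[p,q,r] = [q,r] − [p,r] + [p,q]. For instance
  ∂PRS = RS − PS + PR,
  ∂RSU = SU − RU + RS.
The resulting 15×10 matrix has rank 10, and its Smith normal form has invariant factors (1,1,1,1,1,1,1,1,1,2).

Now H_k = ker ∂_k / im ∂_{k+1}, so:

  H_0: rank C_0 − rank ∂_1 = 6 − 5 = 1, and the invariant factors of ∂_1 are all 1, so H_0 ≅ Z.
  H_1: rank ker ∂_1 − rank ∂_2 = (15 − 5) − 10 = 0, and ∂_2 has invariant factor 2 > 1, so H_1 ≅ Z/2.
  H_2: rank ker ∂_2 − rank ∂_3 = (10 − 10) − 0 = 0, and there is no ∂_3, so H_2 ≅ 0.

H_0 = Z,  H_1 = Z/2,  H_2 = 0.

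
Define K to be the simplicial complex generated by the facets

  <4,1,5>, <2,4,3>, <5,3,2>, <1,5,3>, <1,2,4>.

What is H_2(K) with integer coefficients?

Take the total order 1 < 2 < 3 < 4 < 5 on the vertex set. Then K (dimension 2) consists of the simplices:

  0-simplices (5): [1], [2], [3], [4], [5]
  1-simplices (10): [1,2], [1,3], [1,4], [1,5], [2,3], [2,4], [2,5], [3,4], [3,5], [4,5]
  2-simplices (5): [1,2,4], [1,3,5], [1,4,5], [2,3,4], [2,3,5]

Hence C_0 ≅ Z^5, C_1 ≅ Z^10, C_2 ≅ Z^5.

The boundary map ∂_1: C_1 → C_0 is given by ∂[p,q] = [q] − [p].
As a 5×10 matrix over Z this has rank 4, with invariant factors (1,1,1,1).

∂_2: C_2 → C_1 acts by ∂[p,q,r] = [q,r] − [p,r] + [p,q]. For instance
  ∂[1,2,4] = [2,4] − [1,4] + [1,2],
  ∂[2,3,5] = [3,5] − [2,5] + [2,3].
The 10×5 boundary matrix has rank 5 and Smith normal form diag(1,1,1,1,1).

Reading off H_k = ker ∂_k / im ∂_{k+1}:

  H_2: rank ker ∂_2 − rank ∂_3 = (5 − 5) − 0 = 0, and there is no ∂_3, so H_2 ≅ 0.

H_2 = 0.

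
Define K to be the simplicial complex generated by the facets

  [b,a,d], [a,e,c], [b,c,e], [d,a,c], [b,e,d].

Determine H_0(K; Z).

Fix the vertex order a < b < c < d < e and write every simplex with vertices in increasing order. Then dim K = 2 and the simplices of K are:

  0-simplices (5): a, b, c, d, e
  1-simplices (10): ab, ac, ad, ae, bc, bd, be, cd, ce, de
  2-simplices (5): abd, acd, ace, bce, bde

so the chain groups are C_0 ≅ Z^5, C_1 ≅ Z^10, C_2 ≅ Z^5.

Boundary ∂_1: C_1 → C_0 maps an edge to its endpoints' difference, ∂[p,q] = q − p. For instance
  ∂bc = c − b.
This gives a 5×10 integer matrix of rank 4; reducing to Smith normal form yields diagonal entries (1,1,1,1).

∂_2: C_2 → C_1 acts by ∂[p,q,r] = [q,r] − [p,r] + [p,q]. For instance
  ∂acd = cd − ad + ac,
  ∂ace = ce − ae + ac.
As a 10×5 matrix over Z this has rank 5, with invariant factors (1,1,1,1,1).

Reading off H_k = ker ∂_k / im ∂_{k+1}:

  H_0: rank C_0 − rank ∂_1 = 5 − 4 = 1, and the invariant factors of ∂_1 are all 1, so H_0 = Z.

(K is a triangulation of the Möbius band.)

H_0 = Z.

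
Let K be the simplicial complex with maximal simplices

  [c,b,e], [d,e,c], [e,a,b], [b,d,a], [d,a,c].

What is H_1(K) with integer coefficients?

Order the vertices as a < b < c < d < e. Listing each simplex with vertices in this order, K has dimension 2 with simplices:

  0-simplices (5): a, b, c, d, e
  1-simplices (10): ab, ac, ad, ae, bc, bd, be, cd, ce, de
  2-simplices (5): abd, abe, acd, bce, cde

giving chain groups C_0 ≅ Z^5, C_1 ≅ Z^10, C_2 ≅ Z^5.

∂_1: C_1 → C_0 maps an edge to its endpoints' difference, ∂[p,q] = q − p.
As a 5×10 matrix over Z this has rank 4, with invariant factors (1,1,1,1).

The boundary map ∂_2: C_2 → C_1 acts by ∂[p,q,r] = [q,r] − [p,r] + [p,q]. For instance
  ∂bce = ce − be + bc,
  ∂cde = de − ce + cd.
As a 10×5 matrix over Z this has rank 5, with invariant factors (1,1,1,1,1).

Now H_k = ker ∂_k / im ∂_{k+1}, so:

  H_1: rank ker ∂_1 − rank ∂_2 = (10 − 4) − 5 = 1, and the invariant factors of ∂_2 are all 1, so H_1 ≅ Z.

H_1 ≅ Z.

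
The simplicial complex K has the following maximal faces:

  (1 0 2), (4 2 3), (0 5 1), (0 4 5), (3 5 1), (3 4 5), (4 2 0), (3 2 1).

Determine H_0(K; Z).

H_0 = Z.

Order the vertices as 0 < 1 < 2 < 3 < 4 < 5. Listing each simplex with vertices in this order, K has dimension 2 with simplices:

  0-simplices (6): [0], [1], [2], [3], [4], [5]
  1-simplices (12): [0,1], [0,2], [0,4], [0,5], [1,2], [1,3], [1,5], [2,3], [2,4], [3,4], [3,5], [4,5]
  2-simplices (8): [0,1,2], [0,1,5], [0,2,4], [0,4,5], [1,2,3], [1,3,5], [2,3,4], [3,4,5]

Hence C_0 ≅ Z^6, C_1 ≅ Z^12, C_2 ≅ Z^8.

Boundary ∂_1: C_1 → C_0 is given by ∂[p,q] = [q] − [p]. For instance
  ∂[0,5] = [5] − [0].
The 6×12 boundary matrix has rank 5 and Smith normal form diag(1,1,1,1,1).

The boundary map ∂_2: C_2 → C_1 sends each 2-simplex [p,q,r] to [q,r] − [p,r] + [p,q]. For instance
  ∂[1,2,3] = [2,3] − [1,3] + [1,2],
  ∂[2,3,4] = [3,4] − [2,4] + [2,3].
This gives a 12×8 integer matrix of rank 7; reducing to Smith normal form yields diagonal entries (1,1,1,1,1,1,1).

Now H_k = ker ∂_k / im ∂_{k+1}, so:

  H_0: rank C_0 − rank ∂_1 = 6 − 5 = 1, and the invariant factors of ∂_1 are all 1, so H_0 = Z.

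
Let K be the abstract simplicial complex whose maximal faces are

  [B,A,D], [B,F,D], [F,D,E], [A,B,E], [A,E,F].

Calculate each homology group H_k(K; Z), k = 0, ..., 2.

H_0 = Z,  H_1 = Z,  H_2 = 0.

Fix the vertex order A < B < D < E < F and write every simplex with vertices in increasing order. Then dim K = 2 and the simplices of K are:

  0-simplices (5): A, B, D, E, F
  1-simplices (10): AB, AD, AE, AF, BD, BE, BF, DE, DF, EF
  2-simplices (5): ABD, ABE, AEF, BDF, DEF

Hence C_0 ≅ Z^5, C_1 ≅ Z^10, C_2 ≅ Z^5.

Boundary ∂_1: C_1 → C_0 sends each edge [p,q] (with p < q) to q − p. For instance
  ∂AB = B − A.
The 5×10 boundary matrix has rank 4 and Smith normal form diag(1,1,1,1).

The boundary map ∂_2: C_2 → C_1 maps a triangle to the signed sum of its edges. For instance
  ∂DEF = EF − DF + DE,
  ∂ABD = BD − AD + AB.
As a 10×5 matrix over Z this has rank 5, with invariant factors (1,1,1,1,1).

Computing H_k = (kernel of ∂_k) / (image of ∂_{k+1}):

  H_0: rank C_0 − rank ∂_1 = 5 − 4 = 1, and the invariant factors of ∂_1 are all 1, so H_0 = Z.
  H_1: rank ker ∂_1 − rank ∂_2 = (10 − 4) − 5 = 1, and the invariant factors of ∂_2 are all 1, so H_1 = Z.
  H_2: rank ker ∂_2 − rank ∂_3 = (5 − 5) − 0 = 0, and there is no ∂_3, so H_2 = 0.

As a check, the Euler characteristic is 5 − 10 + 5 = 0, which agrees with 1 − 1 + 0 = 0.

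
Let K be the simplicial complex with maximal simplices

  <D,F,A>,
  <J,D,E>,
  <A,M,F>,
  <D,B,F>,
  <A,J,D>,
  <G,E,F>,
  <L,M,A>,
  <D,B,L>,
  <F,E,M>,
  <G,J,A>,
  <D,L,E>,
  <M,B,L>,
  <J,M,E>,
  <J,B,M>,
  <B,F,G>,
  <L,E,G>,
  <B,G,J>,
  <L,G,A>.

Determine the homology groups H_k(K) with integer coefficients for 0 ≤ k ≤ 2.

We work with the vertex ordering A < B < D < E < F < G < J < L < M. The simplices of K, each written with vertices in increasing order, are:

  0-simplices (9): A, B, D, E, F, G, J, L, M
  1-simplices (27): AD, AF, AG, AJ, AL, AM, BD, BF, BG, BJ, BL, BM, DE, DF, DJ, DL, EF, EG, EJ, EL, EM, FG, FM, GJ, GL, JM, LM
  2-simplices (18): ADF, ADJ, AFM, AGJ, AGL, ALM, BDF, BDL, BFG, BGJ, BJM, BLM, DEJ, DEL, EFG, EFM, EGL, EJM

Hence C_0 ≅ Z^9, C_1 ≅ Z^27, C_2 ≅ Z^18.

The boundary map ∂_1: C_1 → C_0 maps an edge to its endpoints' difference, ∂[p,q] = q − p. For instance
  ∂DE = E − D.
This gives a 9×27 integer matrix of rank 8; reducing to Smith normal form yields diagonal entries (1,1,1,1,1,1,1,1).

Boundary ∂_2: C_2 → C_1 acts by ∂[p,q,r] = [q,r] − [p,r] + [p,q]. For instance
  ∂BJM = JM − BM + BJ,
  ∂DEL = EL − DL + DE.
This gives a 27×18 integer matrix of rank 17; reducing to Smith normal form yields diagonal entries (1,1,1,1,1,1,1,1,1,1,1,1,1,1,1,1,1).

Now H_k = ker ∂_k / im ∂_{k+1}, so:

  H_0: rank C_0 − rank ∂_1 = 9 − 8 = 1, and the invariant factors of ∂_1 are all 1, so H_0 ≅ Z.
  H_1: rank ker ∂_1 − rank ∂_2 = (27 − 8) − 17 = 2, and the invariant factors of ∂_2 are all 1, so H_1 ≅ Z^2.
  H_2: rank ker ∂_2 − rank ∂_3 = (18 − 17) − 0 = 1, and there is no ∂_3, so H_2 ≅ Z.

As a check, the Euler characteristic is 9 − 27 + 18 = 0, which agrees with 1 − 2 + 1 = 0.

H_0 ≅ Z,  H_1 ≅ Z^2,  H_2 ≅ Z.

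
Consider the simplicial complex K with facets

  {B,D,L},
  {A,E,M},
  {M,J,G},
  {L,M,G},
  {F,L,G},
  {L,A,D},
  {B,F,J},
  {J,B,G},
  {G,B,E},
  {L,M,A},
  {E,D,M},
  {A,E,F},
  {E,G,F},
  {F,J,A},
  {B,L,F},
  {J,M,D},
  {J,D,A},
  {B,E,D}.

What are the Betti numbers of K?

b_0 = 1, b_1 = 1, b_2 = 0.

K has 9 vertices, 27 edges, 18 triangles.
rank ∂_0 = 0, rank ∂_1 = 8 ⇒ b_0 = 9 − 0 − 8 = 1; all invariant factors of ∂_1 are 1 so no torsion. So H_0 ≅ Z.
rank ∂_1 = 8, rank ∂_2 = 18 ⇒ b_1 = 27 − 8 − 18 = 1; ∂_2 has invariant factor(s) [2] giving torsion. So H_1 ≅ Z ⊕ Z_2.
rank ∂_2 = 18, rank ∂_3 = 0 ⇒ b_2 = 18 − 18 − 0 = 0. So H_2 ≅ 0.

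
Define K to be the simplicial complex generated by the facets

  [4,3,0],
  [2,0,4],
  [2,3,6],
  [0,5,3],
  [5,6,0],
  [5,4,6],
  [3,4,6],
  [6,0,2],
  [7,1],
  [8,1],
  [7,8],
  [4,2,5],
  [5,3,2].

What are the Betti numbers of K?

Order the vertices as 0 < 1 < 2 < 3 < 4 < 5 < 6 < 7 < 8. Listing each simplex with vertices in this order, K has dimension 2 with simplices:

  0-simplices (9): [0], [1], [2], [3], [4], [5], [6], [7], [8]
  1-simplices (18): [0,2], [0,3], [0,4], [0,5], [0,6], [1,7], [1,8], [2,3], [2,4], [2,5], [2,6], [3,4], [3,5], [3,6], [4,5], [4,6], [5,6], [7,8]
  2-simplices (10): [0,2,4], [0,2,6], [0,3,4], [0,3,5], [0,5,6], [2,3,5], [2,3,6], [2,4,5], [3,4,6], [4,5,6]

Hence C_0 ≅ Z^9, C_1 ≅ Z^18, C_2 ≅ Z^10.

∂_1: C_1 → C_0 is given by ∂[p,q] = [q] − [p]. For instance
  ∂[4,6] = [6] − [4].
This gives a 9×18 integer matrix of rank 7; reducing to Smith normal form yields diagonal entries (1,1,1,1,1,1,1).

Boundary ∂_2: C_2 → C_1 maps a triangle to the signed sum of its edges. For instance
  ∂[0,3,4] = [3,4] − [0,4] + [0,3],
  ∂[0,3,5] = [3,5] − [0,5] + [0,3].
The resulting 18×10 matrix has rank 10, and its Smith normal form has invariant factors (1,1,1,1,1,1,1,1,1,2).

Now H_k = ker ∂_k / im ∂_{k+1}, so:

  H_0: rank C_0 − rank ∂_1 = 9 − 7 = 2, and the invariant factors of ∂_1 are all 1, so H_0 ≅ Z^2.
  H_1: rank ker ∂_1 − rank ∂_2 = (18 − 7) − 10 = 1, and ∂_2 has invariant factor 2 > 1, so H_1 ≅ Z × Z/2.
  H_2: rank ker ∂_2 − rank ∂_3 = (10 − 10) − 0 = 0, and there is no ∂_3, so H_2 ≅ 0.

Hence the Betti numbers are b_0 = 2, b_1 = 1, b_2 = 0.

b_0 = 2, b_1 = 1, b_2 = 0.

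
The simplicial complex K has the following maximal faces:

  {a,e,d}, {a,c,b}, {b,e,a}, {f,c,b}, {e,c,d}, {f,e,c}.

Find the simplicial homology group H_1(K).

H_1 = Z.

K has 6 vertices, 12 edges, 6 triangles.
rank ∂_1 = 5, rank ∂_2 = 6 ⇒ b_1 = 12 − 5 − 6 = 1; all invariant factors of ∂_2 are 1 so no torsion. So H_1 ≅ Z.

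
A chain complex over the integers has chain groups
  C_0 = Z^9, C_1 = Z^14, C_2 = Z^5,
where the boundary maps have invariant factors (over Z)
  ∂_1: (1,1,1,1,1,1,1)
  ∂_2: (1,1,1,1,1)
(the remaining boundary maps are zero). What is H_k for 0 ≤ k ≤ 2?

H_0: b_0 = 9 − 0 − 7 = 2; torsion from ∂_1 factors > 1: none. So H_0 ≅ Z^2.
H_1: b_1 = 14 − 7 − 5 = 2; torsion from ∂_2 factors > 1: none. So H_1 ≅ Z^2.
H_2: b_2 = 5 − 5 − 0 = 0; torsion from ∂_3 factors > 1: none. So H_2 ≅ 0.

H_0 ≅ Z^2,  H_1 ≅ Z^2,  H_2 = 0.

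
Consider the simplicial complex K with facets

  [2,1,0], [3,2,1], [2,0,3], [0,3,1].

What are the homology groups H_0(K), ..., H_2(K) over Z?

H_0 = Z,  H_1 = 0,  H_2 = Z.

K has 4 vertices, 6 edges, 4 triangles.
rank ∂_0 = 0, rank ∂_1 = 3 ⇒ b_0 = 4 − 0 − 3 = 1; all invariant factors of ∂_1 are 1 so no torsion. So H_0 ≅ Z.
rank ∂_1 = 3, rank ∂_2 = 3 ⇒ b_1 = 6 − 3 − 3 = 0; all invariant factors of ∂_2 are 1 so no torsion. So H_1 ≅ 0.
rank ∂_2 = 3, rank ∂_3 = 0 ⇒ b_2 = 4 − 3 − 0 = 1. So H_2 ≅ Z.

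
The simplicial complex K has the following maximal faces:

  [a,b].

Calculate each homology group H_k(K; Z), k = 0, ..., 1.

H_0 = Z,  H_1 = 0.

Take the total order a < b on the vertex set. Then K (dimension 1) consists of the simplices:

  0-simplices (2): a, b
  1-simplices (1): ab

so the chain groups are C_0 ≅ Z^2, C_1 ≅ Z^1.

The boundary map ∂_1: C_1 → C_0 is given by ∂[p,q] = [q] − [p].
This gives a 2×1 integer matrix of rank 1; reducing to Smith normal form yields diagonal entries (1).

Now H_k = ker ∂_k / im ∂_{k+1}, so:

  H_0: rank C_0 − rank ∂_1 = 2 − 1 = 1, and the invariant factors of ∂_1 are all 1, so H_0 = Z.
  H_1: rank ker ∂_1 − rank ∂_2 = (1 − 1) − 0 = 0, and there is no ∂_2, so H_1 = 0.

(K is a triangulation of the 1-simplex.)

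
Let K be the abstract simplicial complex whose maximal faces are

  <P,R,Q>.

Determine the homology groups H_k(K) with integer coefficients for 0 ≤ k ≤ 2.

H_0 ≅ Z,  H_1 = 0,  H_2 = 0.

Order the vertices as P < Q < R. Listing each simplex with vertices in this order, K has dimension 2 with simplices:

  0-simplices (3): P, Q, R
  1-simplices (3): PQ, PR, QR
  2-simplices (1): PQR

Hence C_0 ≅ Z^3, C_1 ≅ Z^3, C_2 ≅ Z^1.

The boundary map ∂_1: C_1 → C_0 is given by ∂[p,q] = [q] − [p]. For instance
  ∂QR = R − Q.
As a 3×3 matrix over Z this has rank 2, with invariant factors (1,1).

∂_2: C_2 → C_1 maps a triangle to the signed sum of its edges. For instance
  ∂PQR = QR − PR + PQ.
This gives a 3×1 integer matrix of rank 1; reducing to Smith normal form yields diagonal entries (1).

Computing H_k = (kernel of ∂_k) / (image of ∂_{k+1}):

  H_0: rank C_0 − rank ∂_1 = 3 − 2 = 1, and the invariant factors of ∂_1 are all 1, so H_0 = Z.
  H_1: rank ker ∂_1 − rank ∂_2 = (3 − 2) − 1 = 0, and the invariant factors of ∂_2 are all 1, so H_1 = 0.
  H_2: rank ker ∂_2 − rank ∂_3 = (1 − 1) − 0 = 0, and there is no ∂_3, so H_2 = 0.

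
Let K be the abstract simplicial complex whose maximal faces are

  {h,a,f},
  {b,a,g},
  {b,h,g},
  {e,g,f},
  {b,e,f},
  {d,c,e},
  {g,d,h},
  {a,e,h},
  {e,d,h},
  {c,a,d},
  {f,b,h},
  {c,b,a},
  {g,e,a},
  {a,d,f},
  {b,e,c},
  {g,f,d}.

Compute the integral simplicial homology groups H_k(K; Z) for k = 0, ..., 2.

Fix the vertex order a < b < c < d < e < f < g < h and write every simplex with vertices in increasing order. Then dim K = 2 and the simplices of K are:

  0-simplices (8): a, b, c, d, e, f, g, h
  1-simplices (24): ab, ac, ad, ae, af, ag, ah, bc, be, bf, bg, bh, cd, ce, de, df, dg, dh, ef, eg, eh, fg, fh, gh
  2-simplices (16): abc, abg, acd, adf, aeg, aeh, afh, bce, bef, bfh, bgh, cde, deh, dfg, dgh, efg

so the chain groups are C_0 ≅ Z^8, C_1 ≅ Z^24, C_2 ≅ Z^16.

The boundary map ∂_1: C_1 → C_0 sends each edge [p,q] (with p < q) to q − p. For instance
  ∂gh = h − g.
The resulting 8×24 matrix has rank 7, and its Smith normal form has invariant factors (1,1,1,1,1,1,1).

Boundary ∂_2: C_2 → C_1 maps a triangle to the signed sum of its edges. For instance
  ∂aeh = eh − ah + ae,
  ∂dfg = fg − dg + df.
This gives a 24×16 integer matrix of rank 15; reducing to Smith normal form yields diagonal entries (1,1,1,1,1,1,1,1,1,1,1,1,1,1,1).

Reading off H_k = ker ∂_k / im ∂_{k+1}:

  H_0: rank C_0 − rank ∂_1 = 8 − 7 = 1, and the invariant factors of ∂_1 are all 1, so H_0 = Z.
  H_1: rank ker ∂_1 − rank ∂_2 = (24 − 7) − 15 = 2, and the invariant factors of ∂_2 are all 1, so H_1 = Z^2.
  H_2: rank ker ∂_2 − rank ∂_3 = (16 − 15) − 0 = 1, and there is no ∂_3, so H_2 = Z.

As a check, the Euler characteristic is 8 − 24 + 16 = 0, which agrees with 1 − 2 + 1 = 0.

H_0 = Z,  H_1 = Z^2,  H_2 = Z.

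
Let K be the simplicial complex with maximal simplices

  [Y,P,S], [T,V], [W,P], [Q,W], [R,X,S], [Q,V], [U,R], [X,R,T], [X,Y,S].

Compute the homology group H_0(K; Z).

Order the vertices as P < Q < R < S < T < U < V < W < X < Y. Listing each simplex with vertices in this order, K has dimension 2 with simplices:

  0-simplices (10): P, Q, R, S, T, U, V, W, X, Y
  1-simplices (14): PS, PW, PY, QV, QW, RS, RT, RU, RX, SX, SY, TV, TX, XY
  2-simplices (4): PSY, RSX, RTX, SXY

so the chain groups are C_0 ≅ Z^10, C_1 ≅ Z^14, C_2 ≅ Z^4.

The boundary map ∂_1: C_1 → C_0 sends each edge [p,q] (with p < q) to q − p. For instance
  ∂RT = T − R.
This gives a 10×14 integer matrix of rank 9; reducing to Smith normal form yields diagonal entries (1,1,1,1,1,1,1,1,1).

∂_2: C_2 → C_1 sends each 2-simplex [p,q,r] to [q,r] − [p,r] + [p,q]. For instance
  ∂SXY = XY − SY + SX,
  ∂RSX = SX − RX + RS.
The resulting 14×4 matrix has rank 4, and its Smith normal form has invariant factors (1,1,1,1).

Reading off H_k = ker ∂_k / im ∂_{k+1}:

  H_0: rank C_0 − rank ∂_1 = 10 − 9 = 1, and the invariant factors of ∂_1 are all 1, so H_0 = Z.

H_0 ≅ Z.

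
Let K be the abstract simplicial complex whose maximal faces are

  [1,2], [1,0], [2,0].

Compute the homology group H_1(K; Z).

Take the total order 0 < 1 < 2 on the vertex set. Then K (dimension 1) consists of the simplices:

  0-simplices (3): [0], [1], [2]
  1-simplices (3): [0,1], [0,2], [1,2]

so the chain groups are C_0 ≅ Z^3, C_1 ≅ Z^3.

Boundary ∂_1: C_1 → C_0 maps an edge to its endpoints' difference, ∂[p,q] = q − p.
The 3×3 boundary matrix has rank 2 and Smith normal form diag(1,1).

Computing H_k = (kernel of ∂_k) / (image of ∂_{k+1}):

  H_1: rank ker ∂_1 − rank ∂_2 = (3 − 2) − 0 = 1, and there is no ∂_2, so H_1 ≅ Z.

H_1 = Z.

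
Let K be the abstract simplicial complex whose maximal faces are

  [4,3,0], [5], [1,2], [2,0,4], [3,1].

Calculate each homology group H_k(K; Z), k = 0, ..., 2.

H_0 ≅ Z^2,  H_1 ≅ Z,  H_2 = 0.

Order the vertices as 0 < 1 < 2 < 3 < 4 < 5. Listing each simplex with vertices in this order, K has dimension 2 with simplices:

  0-simplices (6): [0], [1], [2], [3], [4], [5]
  1-simplices (7): [0,2], [0,3], [0,4], [1,2], [1,3], [2,4], [3,4]
  2-simplices (2): [0,2,4], [0,3,4]

giving chain groups C_0 ≅ Z^6, C_1 ≅ Z^7, C_2 ≅ Z^2.

Boundary ∂_1: C_1 → C_0 maps an edge to its endpoints' difference, ∂[p,q] = q − p. For instance
  ∂[0,2] = [2] − [0].
The resulting 6×7 matrix has rank 4, and its Smith normal form has invariant factors (1,1,1,1).

∂_2: C_2 → C_1 maps a triangle to the signed sum of its edges. For instance
  ∂[0,3,4] = [3,4] − [0,4] + [0,3],
  ∂[0,2,4] = [2,4] − [0,4] + [0,2].
The 7×2 boundary matrix has rank 2 and Smith normal form diag(1,1).

Reading off H_k = ker ∂_k / im ∂_{k+1}:

  H_0: rank C_0 − rank ∂_1 = 6 − 4 = 2, and the invariant factors of ∂_1 are all 1, so H_0 ≅ Z^2.
  H_1: rank ker ∂_1 − rank ∂_2 = (7 − 4) − 2 = 1, and the invariant factors of ∂_2 are all 1, so H_1 ≅ Z.
  H_2: rank ker ∂_2 − rank ∂_3 = (2 − 2) − 0 = 0, and there is no ∂_3, so H_2 ≅ 0.

As a check, the Euler characteristic is 6 − 7 + 2 = 1, which agrees with 2 − 1 + 0 = 1.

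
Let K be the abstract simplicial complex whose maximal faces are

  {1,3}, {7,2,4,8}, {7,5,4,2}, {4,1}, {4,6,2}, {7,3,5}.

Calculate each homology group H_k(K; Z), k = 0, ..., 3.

Order the vertices as 1 < 2 < 3 < 4 < 5 < 6 < 7 < 8. Listing each simplex with vertices in this order, K has dimension 3 with simplices:

  0-simplices (8): [1], [2], [3], [4], [5], [6], [7], [8]
  1-simplices (15): [1,3], [1,4], [2,4], [2,5], [2,6], [2,7], [2,8], [3,5], [3,7], [4,5], [4,6], [4,7], [4,8], [5,7], [7,8]
  2-simplices (9): [2,4,5], [2,4,6], [2,4,7], [2,4,8], [2,5,7], [2,7,8], [3,5,7], [4,5,7], [4,7,8]
  3-simplices (2): [2,4,5,7], [2,4,7,8]

giving chain groups C_0 ≅ Z^8, C_1 ≅ Z^15, C_2 ≅ Z^9, C_3 ≅ Z^2.

The boundary map ∂_1: C_1 → C_0 maps an edge to its endpoints' difference, ∂[p,q] = q − p.
The resulting 8×15 matrix has rank 7, and its Smith normal form has invariant factors (1,1,1,1,1,1,1).

∂_2: C_2 → C_1 acts by ∂[p,q,r] = [q,r] − [p,r] + [p,q]. For instance
  ∂[2,7,8] = [7,8] − [2,8] + [2,7],
  ∂[2,4,8] = [4,8] − [2,8] + [2,4].
The 15×9 boundary matrix has rank 7 and Smith normal form diag(1,1,1,1,1,1,1).

Boundary ∂_3: C_3 → C_2 sends each 3-simplex σ to the alternating sum Σ_i (−1)^i (σ with its i-th vertex removed). For instance
  ∂[2,4,5,7] = [4,5,7] − [2,5,7] + [2,4,7] − [2,4,5],
  ∂[2,4,7,8] = [4,7,8] − [2,7,8] + [2,4,8] − [2,4,7].
The resulting 9×2 matrix has rank 2, and its Smith normal form has invariant factors (1,1).

Reading off H_k = ker ∂_k / im ∂_{k+1}:

  H_0: rank C_0 − rank ∂_1 = 8 − 7 = 1, and the invariant factors of ∂_1 are all 1, so H_0 = Z.
  H_1: rank ker ∂_1 − rank ∂_2 = (15 − 7) − 7 = 1, and the invariant factors of ∂_2 are all 1, so H_1 = Z.
  H_2: rank ker ∂_2 − rank ∂_3 = (9 − 7) − 2 = 0, and the invariant factors of ∂_3 are all 1, so H_2 = 0.
  H_3: rank ker ∂_3 − rank ∂_4 = (2 − 2) − 0 = 0, and there is no ∂_4, so H_3 = 0.

H_0 ≅ Z,  H_1 ≅ Z,  H_2 = 0,  H_3 = 0.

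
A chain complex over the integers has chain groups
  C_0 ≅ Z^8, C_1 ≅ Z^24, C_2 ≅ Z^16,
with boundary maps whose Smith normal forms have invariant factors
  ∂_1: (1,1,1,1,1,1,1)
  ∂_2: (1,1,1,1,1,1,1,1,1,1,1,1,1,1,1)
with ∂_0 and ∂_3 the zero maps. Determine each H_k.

H_0 = Z,  H_1 = Z^2,  H_2 = Z.

H_0: b_0 = 8 − 0 − 7 = 1; torsion from ∂_1 factors > 1: none. So H_0 = Z.
H_1: b_1 = 24 − 7 − 15 = 2; torsion from ∂_2 factors > 1: none. So H_1 = Z^2.
H_2: b_2 = 16 − 15 − 0 = 1; torsion from ∂_3 factors > 1: none. So H_2 = Z.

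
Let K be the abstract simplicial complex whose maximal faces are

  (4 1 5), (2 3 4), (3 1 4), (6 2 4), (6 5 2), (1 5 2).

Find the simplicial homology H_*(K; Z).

H_0 = Z,  H_1 = Z,  H_2 = 0.

K has 6 vertices, 12 edges, 6 triangles.
rank ∂_0 = 0, rank ∂_1 = 5 ⇒ b_0 = 6 − 0 − 5 = 1; all invariant factors of ∂_1 are 1 so no torsion. So H_0 ≅ Z.
rank ∂_1 = 5, rank ∂_2 = 6 ⇒ b_1 = 12 − 5 − 6 = 1; all invariant factors of ∂_2 are 1 so no torsion. So H_1 ≅ Z.
rank ∂_2 = 6, rank ∂_3 = 0 ⇒ b_2 = 6 − 6 − 0 = 0. So H_2 ≅ 0.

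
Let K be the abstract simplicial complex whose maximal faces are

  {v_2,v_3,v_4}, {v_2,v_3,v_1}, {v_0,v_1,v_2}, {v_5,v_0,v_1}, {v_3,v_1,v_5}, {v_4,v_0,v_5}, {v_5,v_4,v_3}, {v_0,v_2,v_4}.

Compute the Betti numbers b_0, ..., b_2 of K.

b_0 = 1, b_1 = 0, b_2 = 1.

K has 6 vertices, 12 edges, 8 triangles.
rank ∂_0 = 0, rank ∂_1 = 5 ⇒ b_0 = 6 − 0 − 5 = 1; all invariant factors of ∂_1 are 1 so no torsion. So H_0 = Z.
rank ∂_1 = 5, rank ∂_2 = 7 ⇒ b_1 = 12 − 5 − 7 = 0; all invariant factors of ∂_2 are 1 so no torsion. So H_1 = 0.
rank ∂_2 = 7, rank ∂_3 = 0 ⇒ b_2 = 8 − 7 − 0 = 1. So H_2 = Z.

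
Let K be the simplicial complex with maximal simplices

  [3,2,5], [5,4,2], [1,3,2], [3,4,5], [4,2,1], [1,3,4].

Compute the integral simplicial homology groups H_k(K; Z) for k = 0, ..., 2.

Order the vertices as 1 < 2 < 3 < 4 < 5. Listing each simplex with vertices in this order, K has dimension 2 with simplices:

  0-simplices (5): [1], [2], [3], [4], [5]
  1-simplices (9): [1,2], [1,3], [1,4], [2,3], [2,4], [2,5], [3,4], [3,5], [4,5]
  2-simplices (6): [1,2,3], [1,2,4], [1,3,4], [2,3,5], [2,4,5], [3,4,5]

so the chain groups are C_0 ≅ Z^5, C_1 ≅ Z^9, C_2 ≅ Z^6.

The boundary map ∂_1: C_1 → C_0 is given by ∂[p,q] = [q] − [p].
This gives a 5×9 integer matrix of rank 4; reducing to Smith normal form yields diagonal entries (1,1,1,1).

The boundary map ∂_2: C_2 → C_1 sends each 2-simplex [p,q,r] to [q,r] − [p,r] + [p,q]. For instance
  ∂[1,3,4] = [3,4] − [1,4] + [1,3],
  ∂[1,2,3] = [2,3] − [1,3] + [1,2].
As a 9×6 matrix over Z this has rank 5, with invariant factors (1,1,1,1,1).

Reading off H_k = ker ∂_k / im ∂_{k+1}:

  H_0: rank C_0 − rank ∂_1 = 5 − 4 = 1, and the invariant factors of ∂_1 are all 1, so H_0 = Z.
  H_1: rank ker ∂_1 − rank ∂_2 = (9 − 4) − 5 = 0, and the invariant factors of ∂_2 are all 1, so H_1 = 0.
  H_2: rank ker ∂_2 − rank ∂_3 = (6 − 5) − 0 = 1, and there is no ∂_3, so H_2 = Z.

H_0 ≅ Z,  H_1 = 0,  H_2 ≅ Z.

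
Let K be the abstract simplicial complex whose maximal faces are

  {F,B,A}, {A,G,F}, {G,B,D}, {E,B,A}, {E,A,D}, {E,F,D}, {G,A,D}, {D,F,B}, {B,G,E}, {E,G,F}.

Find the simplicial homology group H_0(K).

Order the vertices as A < B < D < E < F < G. Listing each simplex with vertices in this order, K has dimension 2 with simplices:

  0-simplices (6): A, B, D, E, F, G
  1-simplices (15): AB, AD, AE, AF, AG, BD, BE, BF, BG, DE, DF, DG, EF, EG, FG
  2-simplices (10): ABE, ABF, ADE, ADG, AFG, BDF, BDG, BEG, DEF, EFG

Hence C_0 ≅ Z^6, C_1 ≅ Z^15, C_2 ≅ Z^10.

The boundary map ∂_1: C_1 → C_0 is given by ∂[p,q] = [q] − [p]. For instance
  ∂BD = D − B.
The 6×15 boundary matrix has rank 5 and Smith normal form diag(1,1,1,1,1).

The boundary map ∂_2: C_2 → C_1 sends each 2-simplex [p,q,r] to [q,r] − [p,r] + [p,q]. For instance
  ∂EFG = FG − EG + EF,
  ∂BEG = EG − BG + BE.
The 15×10 boundary matrix has rank 10 and Smith normal form diag(1,1,1,1,1,1,1,1,1,2).

Computing H_k = (kernel of ∂_k) / (image of ∂_{k+1}):

  H_0: rank C_0 − rank ∂_1 = 6 − 5 = 1, and the invariant factors of ∂_1 are all 1, so H_0 = Z.

(K is a triangulation of the real projective plane RP^2.)

H_0 ≅ Z.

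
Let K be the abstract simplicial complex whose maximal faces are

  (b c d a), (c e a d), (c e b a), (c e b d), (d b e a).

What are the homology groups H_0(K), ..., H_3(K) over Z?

K has 5 vertices, 10 edges, 10 triangles, 5 3-simplices.
rank ∂_0 = 0, rank ∂_1 = 4 ⇒ b_0 = 5 − 0 − 4 = 1; all invariant factors of ∂_1 are 1 so no torsion. So H_0 ≅ Z.
rank ∂_1 = 4, rank ∂_2 = 6 ⇒ b_1 = 10 − 4 − 6 = 0; all invariant factors of ∂_2 are 1 so no torsion. So H_1 ≅ 0.
rank ∂_2 = 6, rank ∂_3 = 4 ⇒ b_2 = 10 − 6 − 4 = 0; all invariant factors of ∂_3 are 1 so no torsion. So H_2 ≅ 0.
rank ∂_3 = 4, rank ∂_4 = 0 ⇒ b_3 = 5 − 4 − 0 = 1. So H_3 ≅ Z.

H_0 ≅ Z,  H_1 = 0,  H_2 = 0,  H_3 ≅ Z.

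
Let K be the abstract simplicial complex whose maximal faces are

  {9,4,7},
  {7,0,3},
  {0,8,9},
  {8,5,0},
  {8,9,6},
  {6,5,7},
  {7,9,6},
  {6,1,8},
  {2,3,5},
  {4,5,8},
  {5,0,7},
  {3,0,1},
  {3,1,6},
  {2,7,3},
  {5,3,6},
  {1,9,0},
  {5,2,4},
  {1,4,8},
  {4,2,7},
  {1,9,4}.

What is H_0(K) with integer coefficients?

H_0 = Z.

Fix the vertex order 0 < 1 < 2 < 3 < 4 < 5 < 6 < 7 < 8 < 9 and write every simplex with vertices in increasing order. Then dim K = 2 and the simplices of K are:

  0-simplices (10): [0], [1], [2], [3], [4], [5], [6], [7], [8], [9]
  1-simplices (30): (30 of them)
  2-simplices (20): (20 of them)

Hence C_0 ≅ Z^10, C_1 ≅ Z^30, C_2 ≅ Z^20.

∂_1: C_1 → C_0 sends each edge [p,q] (with p < q) to q − p.
The 10×30 boundary matrix has rank 9 and Smith normal form diag(1,1,1,1,1,1,1,1,1).

The boundary map ∂_2: C_2 → C_1 sends each 2-simplex [p,q,r] to [q,r] − [p,r] + [p,q]. For instance
  ∂[2,3,5] = [3,5] − [2,5] + [2,3],
  ∂[0,1,9] = [1,9] − [0,9] + [0,1].
The 30×20 boundary matrix has rank 20 and Smith normal form diag(1,1,1,1,1,1,1,1,1,1,1,1,1,1,1,1,1,1,1,2).

Now H_k = ker ∂_k / im ∂_{k+1}, so:

  H_0: rank C_0 − rank ∂_1 = 10 − 9 = 1, and the invariant factors of ∂_1 are all 1, so H_0 = Z.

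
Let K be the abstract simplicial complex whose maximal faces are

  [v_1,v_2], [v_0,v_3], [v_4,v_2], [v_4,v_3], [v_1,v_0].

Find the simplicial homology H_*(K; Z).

H_0 = Z,  H_1 = Z.

Fix the vertex order v_0 < v_1 < v_2 < v_3 < v_4 and write every simplex with vertices in increasing order. Then dim K = 1 and the simplices of K are:

  0-simplices (5): [v_0], [v_1], [v_2], [v_3], [v_4]
  1-simplices (5): [v_0,v_1], [v_0,v_3], [v_1,v_2], [v_2,v_4], [v_3,v_4]

Hence C_0 ≅ Z^5, C_1 ≅ Z^5.

Boundary ∂_1: C_1 → C_0 maps an edge to its endpoints' difference, ∂[p,q] = q − p. For instance
  ∂[v_0,v_3] = [v_3] − [v_0].
The resulting 5×5 matrix has rank 4, and its Smith normal form has invariant factors (1,1,1,1).

Reading off H_k = ker ∂_k / im ∂_{k+1}:

  H_0: rank C_0 − rank ∂_1 = 5 − 4 = 1, and the invariant factors of ∂_1 are all 1, so H_0 = Z.
  H_1: rank ker ∂_1 − rank ∂_2 = (5 − 4) − 0 = 1, and there is no ∂_2, so H_1 = Z.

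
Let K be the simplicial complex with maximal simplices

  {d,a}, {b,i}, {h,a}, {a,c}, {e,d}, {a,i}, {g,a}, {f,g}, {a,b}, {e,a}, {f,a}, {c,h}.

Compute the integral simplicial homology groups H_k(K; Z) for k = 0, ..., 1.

Fix the vertex order a < b < c < d < e < f < g < h < i and write every simplex with vertices in increasing order. Then dim K = 1 and the simplices of K are:

  0-simplices (9): a, b, c, d, e, f, g, h, i
  1-simplices (12): ab, ac, ad, ae, af, ag, ah, ai, bi, ch, de, fg

so the chain groups are C_0 ≅ Z^9, C_1 ≅ Z^12.

∂_1: C_1 → C_0 is given by ∂[p,q] = [q] − [p].
The 9×12 boundary matrix has rank 8 and Smith normal form diag(1,1,1,1,1,1,1,1).

Now H_k = ker ∂_k / im ∂_{k+1}, so:

  H_0: rank C_0 − rank ∂_1 = 9 − 8 = 1, and the invariant factors of ∂_1 are all 1, so H_0 = Z.
  H_1: rank ker ∂_1 − rank ∂_2 = (12 − 8) − 0 = 4, and there is no ∂_2, so H_1 = Z^4.

H_0 = Z,  H_1 = Z^4.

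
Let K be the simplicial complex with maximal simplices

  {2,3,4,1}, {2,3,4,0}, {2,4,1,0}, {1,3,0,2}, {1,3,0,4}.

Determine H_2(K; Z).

Fix the vertex order 0 < 1 < 2 < 3 < 4 and write every simplex with vertices in increasing order. Then dim K = 3 and the simplices of K are:

  0-simplices (5): [0], [1], [2], [3], [4]
  1-simplices (10): [0,1], [0,2], [0,3], [0,4], [1,2], [1,3], [1,4], [2,3], [2,4], [3,4]
  2-simplices (10): [0,1,2], [0,1,3], [0,1,4], [0,2,3], [0,2,4], [0,3,4], [1,2,3], [1,2,4], [1,3,4], [2,3,4]
  3-simplices (5): [0,1,2,3], [0,1,2,4], [0,1,3,4], [0,2,3,4], [1,2,3,4]

Hence C_0 ≅ Z^5, C_1 ≅ Z^10, C_2 ≅ Z^10, C_3 ≅ Z^5.

∂_1: C_1 → C_0 sends each edge [p,q] (with p < q) to q − p. For instance
  ∂[0,3] = [3] − [0].
The resulting 5×10 matrix has rank 4, and its Smith normal form has invariant factors (1,1,1,1).

The boundary map ∂_2: C_2 → C_1 acts by ∂[p,q,r] = [q,r] − [p,r] + [p,q]. For instance
  ∂[1,3,4] = [3,4] − [1,4] + [1,3],
  ∂[0,1,4] = [1,4] − [0,4] + [0,1].
The resulting 10×10 matrix has rank 6, and its Smith normal form has invariant factors (1,1,1,1,1,1).

The boundary map ∂_3: C_3 → C_2 sends each 3-simplex σ to the alternating sum Σ_i (−1)^i (σ with its i-th vertex removed). For instance
  ∂[0,2,3,4] = [2,3,4] − [0,3,4] + [0,2,4] − [0,2,3],
  ∂[0,1,3,4] = [1,3,4] − [0,3,4] + [0,1,4] − [0,1,3].
This gives a 10×5 integer matrix of rank 4; reducing to Smith normal form yields diagonal entries (1,1,1,1).

Reading off H_k = ker ∂_k / im ∂_{k+1}:

  H_2: rank ker ∂_2 − rank ∂_3 = (10 − 6) − 4 = 0, and the invariant factors of ∂_3 are all 1, so H_2 ≅ 0.

H_2 ≅ 0.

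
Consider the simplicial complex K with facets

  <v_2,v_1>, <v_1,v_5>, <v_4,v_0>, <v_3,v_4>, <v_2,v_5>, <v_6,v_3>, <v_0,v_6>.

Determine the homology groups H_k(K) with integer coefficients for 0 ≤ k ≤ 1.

Order the vertices as v_0 < v_1 < v_2 < v_3 < v_4 < v_5 < v_6. Listing each simplex with vertices in this order, K has dimension 1 with simplices:

  0-simplices (7): [v_0], [v_1], [v_2], [v_3], [v_4], [v_5], [v_6]
  1-simplices (7): [v_0,v_4], [v_0,v_6], [v_1,v_2], [v_1,v_5], [v_2,v_5], [v_3,v_4], [v_3,v_6]

so the chain groups are C_0 ≅ Z^7, C_1 ≅ Z^7.

∂_1: C_1 → C_0 sends each edge [p,q] (with p < q) to q − p. For instance
  ∂[v_0,v_4] = [v_4] − [v_0].
The 7×7 boundary matrix has rank 5 and Smith normal form diag(1,1,1,1,1).

Computing H_k = (kernel of ∂_k) / (image of ∂_{k+1}):

  H_0: rank C_0 − rank ∂_1 = 7 − 5 = 2, and the invariant factors of ∂_1 are all 1, so H_0 = Z^2.
  H_1: rank ker ∂_1 − rank ∂_2 = (7 − 5) − 0 = 2, and there is no ∂_2, so H_1 = Z^2.

H_0 ≅ Z^2,  H_1 ≅ Z^2.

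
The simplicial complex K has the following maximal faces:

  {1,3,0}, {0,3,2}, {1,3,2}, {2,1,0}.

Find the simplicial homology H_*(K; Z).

We work with the vertex ordering 0 < 1 < 2 < 3. The simplices of K, each written with vertices in increasing order, are:

  0-simplices (4): [0], [1], [2], [3]
  1-simplices (6): [0,1], [0,2], [0,3], [1,2], [1,3], [2,3]
  2-simplices (4): [0,1,2], [0,1,3], [0,2,3], [1,2,3]

giving chain groups C_0 ≅ Z^4, C_1 ≅ Z^6, C_2 ≅ Z^4.

∂_1: C_1 → C_0 maps an edge to its endpoints' difference, ∂[p,q] = q − p.
This gives a 4×6 integer matrix of rank 3; reducing to Smith normal form yields diagonal entries (1,1,1).

Boundary ∂_2: C_2 → C_1 maps a triangle to the signed sum of its edges. For instance
  ∂[1,2,3] = [2,3] − [1,3] + [1,2],
  ∂[0,1,2] = [1,2] − [0,2] + [0,1].
As a 6×4 matrix over Z this has rank 3, with invariant factors (1,1,1).

From H_k ≅ ker(∂_k) / im(∂_{k+1}) we obtain:

  H_0: rank C_0 − rank ∂_1 = 4 − 3 = 1, and the invariant factors of ∂_1 are all 1, so H_0 = Z.
  H_1: rank ker ∂_1 − rank ∂_2 = (6 − 3) − 3 = 0, and the invariant factors of ∂_2 are all 1, so H_1 = 0.
  H_2: rank ker ∂_2 − rank ∂_3 = (4 − 3) − 0 = 1, and there is no ∂_3, so H_2 = Z.

As a check, the Euler characteristic is 4 − 6 + 4 = 2, which agrees with 1 − 0 + 1 = 2.

H_0 = Z,  H_1 = 0,  H_2 = Z.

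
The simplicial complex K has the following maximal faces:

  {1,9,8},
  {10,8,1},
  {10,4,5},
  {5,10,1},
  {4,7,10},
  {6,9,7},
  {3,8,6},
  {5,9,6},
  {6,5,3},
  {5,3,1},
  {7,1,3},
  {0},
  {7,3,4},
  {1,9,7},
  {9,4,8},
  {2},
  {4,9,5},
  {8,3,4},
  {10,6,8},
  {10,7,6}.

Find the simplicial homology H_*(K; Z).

Order the vertices as 0 < 1 < 2 < 3 < 4 < 5 < 6 < 7 < 8 < 9 < 10. Listing each simplex with vertices in this order, K has dimension 2 with simplices:

  0-simplices (11): [0], [1], [2], [3], [4], [5], [6], [7], [8], [9], [10]
  1-simplices (27): (27 of them)
  2-simplices (18): (18 of them)

so the chain groups are C_0 ≅ Z^11, C_1 ≅ Z^27, C_2 ≅ Z^18.

The boundary map ∂_1: C_1 → C_0 is given by ∂[p,q] = [q] − [p]. For instance
  ∂[1,3] = [3] − [1].
The resulting 11×27 matrix has rank 8, and its Smith normal form has invariant factors (1,1,1,1,1,1,1,1).

∂_2: C_2 → C_1 acts by ∂[p,q,r] = [q,r] − [p,r] + [p,q]. For instance
  ∂[3,4,7] = [4,7] − [3,7] + [3,4],
  ∂[3,5,6] = [5,6] − [3,6] + [3,5].
The 27×18 boundary matrix has rank 17 and Smith normal form diag(1,1,1,1,1,1,1,1,1,1,1,1,1,1,1,1,1).

Now H_k = ker ∂_k / im ∂_{k+1}, so:

  H_0: rank C_0 − rank ∂_1 = 11 − 8 = 3, and the invariant factors of ∂_1 are all 1, so H_0 = Z^3.
  H_1: rank ker ∂_1 − rank ∂_2 = (27 − 8) − 17 = 2, and the invariant factors of ∂_2 are all 1, so H_1 = Z^2.
  H_2: rank ker ∂_2 − rank ∂_3 = (18 − 17) − 0 = 1, and there is no ∂_3, so H_2 = Z.

H_0 ≅ Z^3,  H_1 ≅ Z^2,  H_2 ≅ Z.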